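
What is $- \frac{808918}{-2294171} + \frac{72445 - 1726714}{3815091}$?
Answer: $- \frac{21487278317}{265226398017} \approx -0.081015$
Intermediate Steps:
$- \frac{808918}{-2294171} + \frac{72445 - 1726714}{3815091} = \left(-808918\right) \left(- \frac{1}{2294171}\right) + \left(72445 - 1726714\right) \frac{1}{3815091} = \frac{73538}{208561} - \frac{551423}{1271697} = - \frac{21487278317}{265226398017}$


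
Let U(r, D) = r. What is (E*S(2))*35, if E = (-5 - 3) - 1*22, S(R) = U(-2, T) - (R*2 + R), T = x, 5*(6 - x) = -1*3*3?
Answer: 8400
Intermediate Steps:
x = 39/5 (x = 6 - (-1*3)*3/5 = 6 - (-3)*3/5 = 6 - 1/5*(-9) = 6 + 9/5 = 39/5 ≈ 7.8000)
T = 39/5 ≈ 7.8000
S(R) = -2 - 3*R (S(R) = -2 - (R*2 + R) = -2 - (2*R + R) = -2 - 3*R)
E = -30 (E = -8 - 22 = -30)
(E*S(2))*35 = -30*(-2 - 3*2)*35 = -30*(-2 - 6)*35 = -30*(-8)*35 = 240*35 = 8400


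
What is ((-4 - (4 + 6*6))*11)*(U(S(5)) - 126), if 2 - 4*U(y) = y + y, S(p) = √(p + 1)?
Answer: 60742 + 242*√6 ≈ 61335.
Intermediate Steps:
S(p) = √(1 + p)
U(y) = ½ - y/2 (U(y) = ½ - (y + y)/4 = ½ - y/2)
((-4 - (4 + 6*6))*11)*(U(S(5)) - 126) = ((-4 - (4 + 6*6))*11)*((½ - √(1 + 5)/2) - 126) = ((-4 - (4 + 36))*11)*((½ - √6/2) - 126) = ((-4 - 1*40)*11)*(-251/2 - √6/2) = ((-4 - 40)*11)*(-251/2 - √6/2) = (-44*11)*(-251/2 - √6/2) = -484*(-251/2 - √6/2) = 60742 + 242*√6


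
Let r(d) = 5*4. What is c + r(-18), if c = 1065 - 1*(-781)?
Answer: 1866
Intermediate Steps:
c = 1846 (c = 1065 + 781 = 1846)
r(d) = 20
c + r(-18) = 1846 + 20 = 1866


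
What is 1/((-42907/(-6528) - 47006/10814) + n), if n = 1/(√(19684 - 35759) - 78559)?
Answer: 4278848806982143538749824/9524623519700711113581899 + 1557338584043520*I*√643/9524623519700711113581899 ≈ 0.44924 + 4.1461e-9*I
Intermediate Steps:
n = 1/(-78559 + 5*I*√643) (n = 1/(√(-16075) - 78559) = 1/(5*I*√643 - 78559) = 1/(-78559 + 5*I*√643) ≈ -1.2729e-5 - 2.054e-8*I)
1/((-42907/(-6528) - 47006/10814) + n) = 1/((-42907/(-6528) - 47006/10814) + (-78559/6171532556 - 5*I*√643/6171532556)) = 1/((-42907*(-1/6528) - 47006*1/10814) + (-78559/6171532556 - 5*I*√643/6171532556)) = 1/((42907/6528 - 23503/5407) + (-78559/6171532556 - 5*I*√643/6171532556)) = 1/(78570565/35296896 + (-78559/6171532556 - 5*I*√643/6171532556)) = 1/(121224506737990319/54458985697436544 - 5*I*√643/6171532556)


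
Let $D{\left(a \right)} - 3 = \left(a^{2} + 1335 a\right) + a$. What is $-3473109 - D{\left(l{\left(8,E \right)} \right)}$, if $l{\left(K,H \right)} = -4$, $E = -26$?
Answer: $-3467784$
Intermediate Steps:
$D{\left(a \right)} = 3 + a^{2} + 1336 a$ ($D{\left(a \right)} = 3 + \left(\left(a^{2} + 1335 a\right) + a\right) = 3 + \left(a^{2} + 1336 a\right) = 3 + a^{2} + 1336 a$)
$-3473109 - D{\left(l{\left(8,E \right)} \right)} = -3473109 - \left(3 + \left(-4\right)^{2} + 1336 \left(-4\right)\right) = -3473109 - \left(3 + 16 - 5344\right) = -3473109 - -5325 = -3473109 + 5325 = -3467784$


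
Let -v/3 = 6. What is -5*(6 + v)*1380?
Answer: 82800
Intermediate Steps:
v = -18 (v = -3*6 = -18)
-5*(6 + v)*1380 = -5*(6 - 18)*1380 = -5*(-12)*1380 = 60*1380 = 82800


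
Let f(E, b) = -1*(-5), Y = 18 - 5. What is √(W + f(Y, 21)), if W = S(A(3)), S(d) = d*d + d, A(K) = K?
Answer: √17 ≈ 4.1231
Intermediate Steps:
Y = 13
S(d) = d + d² (S(d) = d² + d = d + d²)
W = 12 (W = 3*(1 + 3) = 3*4 = 12)
f(E, b) = 5
√(W + f(Y, 21)) = √(12 + 5) = √17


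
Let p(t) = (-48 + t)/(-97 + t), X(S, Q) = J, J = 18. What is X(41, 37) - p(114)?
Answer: 240/17 ≈ 14.118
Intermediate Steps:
X(S, Q) = 18
p(t) = (-48 + t)/(-97 + t)
X(41, 37) - p(114) = 18 - (-48 + 114)/(-97 + 114) = 18 - 66/17 = 240/17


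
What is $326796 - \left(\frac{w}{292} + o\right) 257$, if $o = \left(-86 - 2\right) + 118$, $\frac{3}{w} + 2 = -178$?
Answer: $\frac{5590386977}{17520} \approx 3.1909 \cdot 10^{5}$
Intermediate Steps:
$w = - \frac{1}{60}$ ($w = \frac{3}{-2 - 178} = \frac{3}{-180} = 3 \left(- \frac{1}{180}\right) = - \frac{1}{60} \approx -0.016667$)
$o = 30$ ($o = -88 + 118 = 30$)
$326796 - \left(\frac{w}{292} + o\right) 257 = 326796 - \left(- \frac{1}{60 \cdot 292} + 30\right) 257 = 326796 - \left(\left(- \frac{1}{60}\right) \frac{1}{292} + 30\right) 257 = 326796 - \left(- \frac{1}{17520} + 30\right) 257 = 326796 - \frac{525599}{17520} \cdot 257 = 326796 - \frac{135078943}{17520} = \frac{5590386977}{17520}$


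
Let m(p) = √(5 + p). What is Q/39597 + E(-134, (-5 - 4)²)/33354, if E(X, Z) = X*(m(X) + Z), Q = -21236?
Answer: -63227299/73373241 - 67*I*√129/16677 ≈ -0.86172 - 0.04563*I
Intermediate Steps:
E(X, Z) = X*(Z + √(5 + X)) (E(X, Z) = X*(√(5 + X) + Z) = X*(Z + √(5 + X)))
Q/39597 + E(-134, (-5 - 4)²)/33354 = -21236/39597 - 134*((-5 - 4)² + √(5 - 134))/33354 = -21236*1/39597 - 134*((-9)² + √(-129))*(1/33354) = -21236/39597 - 134*(81 + I*√129)*(1/33354) = -21236/39597 + (-10854 - 134*I*√129)*(1/33354) = -21236/39597 + (-603/1853 - 67*I*√129/16677) = -63227299/73373241 - 67*I*√129/16677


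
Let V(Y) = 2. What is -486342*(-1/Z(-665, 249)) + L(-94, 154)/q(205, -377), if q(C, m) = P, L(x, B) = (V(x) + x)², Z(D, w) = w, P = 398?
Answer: 32611942/16517 ≈ 1974.4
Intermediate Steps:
L(x, B) = (2 + x)²
q(C, m) = 398
-486342*(-1/Z(-665, 249)) + L(-94, 154)/q(205, -377) = -486342/((-1*249)) + (2 - 94)²/398 = -486342/(-249) + (-92)²*(1/398) = -486342*(-1/249) + 8464*(1/398) = 162114/83 + 4232/199 = 32611942/16517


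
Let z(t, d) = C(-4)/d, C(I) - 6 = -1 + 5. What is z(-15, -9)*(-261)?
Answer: 290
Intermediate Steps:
C(I) = 10 (C(I) = 6 + (-1 + 5) = 6 + 4 = 10)
z(t, d) = 10/d
z(-15, -9)*(-261) = (10/(-9))*(-261) = (10*(-⅑))*(-261) = -10/9*(-261) = 290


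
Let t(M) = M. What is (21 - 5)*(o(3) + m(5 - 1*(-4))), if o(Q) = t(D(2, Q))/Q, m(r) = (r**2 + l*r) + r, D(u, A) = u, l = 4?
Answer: 6080/3 ≈ 2026.7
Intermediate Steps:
m(r) = r**2 + 5*r (m(r) = (r**2 + 4*r) + r = r**2 + 5*r)
o(Q) = 2/Q
(21 - 5)*(o(3) + m(5 - 1*(-4))) = (21 - 5)*(2/3 + (5 - 1*(-4))*(5 + (5 - 1*(-4)))) = 16*(2*(1/3) + (5 + 4)*(5 + (5 + 4))) = 16*(2/3 + 9*(5 + 9)) = 16*(2/3 + 9*14) = 16*(2/3 + 126) = 16*(380/3) = 6080/3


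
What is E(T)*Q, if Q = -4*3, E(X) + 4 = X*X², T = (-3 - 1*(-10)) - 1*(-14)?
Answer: -111084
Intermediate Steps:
T = 21 (T = (-3 + 10) + 14 = 7 + 14 = 21)
E(X) = -4 + X³ (E(X) = -4 + X*X² = -4 + X³)
Q = -12
E(T)*Q = (-4 + 21³)*(-12) = (-4 + 9261)*(-12) = 9257*(-12) = -111084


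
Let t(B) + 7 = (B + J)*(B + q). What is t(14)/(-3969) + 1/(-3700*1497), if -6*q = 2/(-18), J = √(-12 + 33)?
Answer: -1347804103/28265006700 - 757*√21/214326 ≈ -0.063870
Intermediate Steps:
J = √21 ≈ 4.5826
q = 1/54 (q = -1/(3*(-18)) = -(-1)/(3*18) = -⅙*(-⅑) = 1/54 ≈ 0.018519)
t(B) = -7 + (1/54 + B)*(B + √21) (t(B) = -7 + (B + √21)*(B + 1/54) = -7 + (B + √21)*(1/54 + B) = -7 + (1/54 + B)*(B + √21))
t(14)/(-3969) + 1/(-3700*1497) = (-7 + 14² + (1/54)*14 + √21/54 + 14*√21)/(-3969) + 1/(-3700*1497) = (-7 + 196 + 7/27 + √21/54 + 14*√21)*(-1/3969) - 1/3700*1/1497 = (5110/27 + 757*√21/54)*(-1/3969) - 1/5538900 = (-730/15309 - 757*√21/214326) - 1/5538900 = -1347804103/28265006700 - 757*√21/214326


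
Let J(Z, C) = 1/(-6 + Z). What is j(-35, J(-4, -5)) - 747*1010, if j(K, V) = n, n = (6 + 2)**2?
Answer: -754406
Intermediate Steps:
n = 64 (n = 8**2 = 64)
j(K, V) = 64
j(-35, J(-4, -5)) - 747*1010 = 64 - 747*1010 = 64 - 754470 = -754406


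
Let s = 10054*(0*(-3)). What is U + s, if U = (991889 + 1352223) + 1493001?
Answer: 3837113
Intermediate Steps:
U = 3837113 (U = 2344112 + 1493001 = 3837113)
s = 0 (s = 10054*0 = 0)
U + s = 3837113 + 0 = 3837113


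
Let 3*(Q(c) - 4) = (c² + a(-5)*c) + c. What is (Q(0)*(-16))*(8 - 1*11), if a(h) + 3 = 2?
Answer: 192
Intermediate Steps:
a(h) = -1 (a(h) = -3 + 2 = -1)
Q(c) = 4 + c²/3 (Q(c) = 4 + ((c² - c) + c)/3 = 4 + c²/3)
(Q(0)*(-16))*(8 - 1*11) = ((4 + (⅓)*0²)*(-16))*(8 - 1*11) = ((4 + (⅓)*0)*(-16))*(8 - 11) = ((4 + 0)*(-16))*(-3) = (4*(-16))*(-3) = -64*(-3) = 192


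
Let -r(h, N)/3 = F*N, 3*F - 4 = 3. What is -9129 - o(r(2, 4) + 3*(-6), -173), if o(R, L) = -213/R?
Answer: -420147/46 ≈ -9133.6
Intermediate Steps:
F = 7/3 (F = 4/3 + (⅓)*3 = 4/3 + 1 = 7/3 ≈ 2.3333)
r(h, N) = -7*N
-9129 - o(r(2, 4) + 3*(-6), -173) = -9129 - (-213)/(-7*4 + 3*(-6)) = -9129 - (-213)/(-28 - 18) = -9129 - (-213)/(-46) = -9129 - (-213)*(-1)/46 = -9129 - 1*213/46 = -9129 - 213/46 = -420147/46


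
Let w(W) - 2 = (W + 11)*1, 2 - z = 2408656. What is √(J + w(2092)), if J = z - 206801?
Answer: 5*I*√104534 ≈ 1616.6*I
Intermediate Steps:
z = -2408654 (z = 2 - 1*2408656 = 2 - 2408656 = -2408654)
J = -2615455 (J = -2408654 - 206801 = -2615455)
w(W) = 13 + W (w(W) = 2 + (W + 11)*1 = 2 + (11 + W)*1 = 2 + (11 + W) = 13 + W)
√(J + w(2092)) = √(-2615455 + (13 + 2092)) = √(-2615455 + 2105) = √(-2613350) = 5*I*√104534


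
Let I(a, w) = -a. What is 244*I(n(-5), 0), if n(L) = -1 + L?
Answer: 1464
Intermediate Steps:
244*I(n(-5), 0) = 244*(-(-1 - 5)) = 244*(-1*(-6)) = 244*6 = 1464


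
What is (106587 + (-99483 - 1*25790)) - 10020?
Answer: -28706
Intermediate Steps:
(106587 + (-99483 - 1*25790)) - 10020 = (106587 + (-99483 - 25790)) - 10020 = (106587 - 125273) - 10020 = -18686 - 10020 = -28706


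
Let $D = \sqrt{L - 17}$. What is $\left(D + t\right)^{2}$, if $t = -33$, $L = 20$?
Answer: $\left(33 - \sqrt{3}\right)^{2} \approx 977.68$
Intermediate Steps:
$D = \sqrt{3}$ ($D = \sqrt{20 - 17} = \sqrt{3} \approx 1.732$)
$\left(D + t\right)^{2} = \left(\sqrt{3} - 33\right)^{2} = \left(-33 + \sqrt{3}\right)^{2}$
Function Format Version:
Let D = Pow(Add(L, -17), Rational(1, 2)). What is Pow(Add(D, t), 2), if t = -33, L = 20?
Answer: Pow(Add(33, Mul(-1, Pow(3, Rational(1, 2)))), 2) ≈ 977.68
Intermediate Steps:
D = Pow(3, Rational(1, 2)) (D = Pow(Add(20, -17), Rational(1, 2)) = Pow(3, Rational(1, 2)) ≈ 1.7320)
Pow(Add(D, t), 2) = Pow(Add(Pow(3, Rational(1, 2)), -33), 2) = Pow(Add(-33, Pow(3, Rational(1, 2))), 2)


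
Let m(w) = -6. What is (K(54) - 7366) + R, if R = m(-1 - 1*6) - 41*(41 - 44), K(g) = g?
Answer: -7195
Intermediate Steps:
R = 117 (R = -6 - 41*(41 - 44) = -6 - 41*(-3) = -6 + 123 = 117)
(K(54) - 7366) + R = (54 - 7366) + 117 = -7312 + 117 = -7195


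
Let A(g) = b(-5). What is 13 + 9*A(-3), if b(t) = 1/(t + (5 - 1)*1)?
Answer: 4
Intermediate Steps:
b(t) = 1/(4 + t) (b(t) = 1/(t + 4*1) = 1/(t + 4) = 1/(4 + t))
A(g) = -1 (A(g) = 1/(4 - 5) = 1/(-1) = -1)
13 + 9*A(-3) = 13 + 9*(-1) = 13 - 9 = 4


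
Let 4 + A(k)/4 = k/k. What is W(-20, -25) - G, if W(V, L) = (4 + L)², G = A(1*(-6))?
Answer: 453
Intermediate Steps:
A(k) = -12 (A(k) = -16 + 4*(k/k) = -16 + 4*1 = -16 + 4 = -12)
G = -12
W(-20, -25) - G = (4 - 25)² - 1*(-12) = (-21)² + 12 = 441 + 12 = 453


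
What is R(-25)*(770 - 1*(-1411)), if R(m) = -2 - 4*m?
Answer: 213738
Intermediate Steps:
R(-25)*(770 - 1*(-1411)) = (-2 - 4*(-25))*(770 - 1*(-1411)) = (-2 + 100)*(770 + 1411) = 98*2181 = 213738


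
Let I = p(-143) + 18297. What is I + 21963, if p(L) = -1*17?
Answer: 40243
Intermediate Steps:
p(L) = -17
I = 18280 (I = -17 + 18297 = 18280)
I + 21963 = 18280 + 21963 = 40243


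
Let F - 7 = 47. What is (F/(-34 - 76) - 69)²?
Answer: 14607684/3025 ≈ 4829.0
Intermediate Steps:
F = 54 (F = 7 + 47 = 54)
(F/(-34 - 76) - 69)² = (54/(-34 - 76) - 69)² = (54/(-110) - 69)² = (54*(-1/110) - 69)² = (-27/55 - 69)² = (-3822/55)² = 14607684/3025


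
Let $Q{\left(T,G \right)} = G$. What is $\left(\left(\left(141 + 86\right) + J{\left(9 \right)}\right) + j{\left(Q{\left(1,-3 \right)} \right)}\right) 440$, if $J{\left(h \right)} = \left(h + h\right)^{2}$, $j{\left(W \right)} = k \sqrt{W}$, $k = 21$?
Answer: $242440 + 9240 i \sqrt{3} \approx 2.4244 \cdot 10^{5} + 16004.0 i$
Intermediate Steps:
$j{\left(W \right)} = 21 \sqrt{W}$
$J{\left(h \right)} = 4 h^{2}$ ($J{\left(h \right)} = \left(2 h\right)^{2} = 4 h^{2}$)
$\left(\left(\left(141 + 86\right) + J{\left(9 \right)}\right) + j{\left(Q{\left(1,-3 \right)} \right)}\right) 440 = \left(\left(\left(141 + 86\right) + 4 \cdot 9^{2}\right) + 21 \sqrt{-3}\right) 440 = \left(\left(227 + 4 \cdot 81\right) + 21 i \sqrt{3}\right) 440 = \left(\left(227 + 324\right) + 21 i \sqrt{3}\right) 440 = \left(551 + 21 i \sqrt{3}\right) 440 = 242440 + 9240 i \sqrt{3}$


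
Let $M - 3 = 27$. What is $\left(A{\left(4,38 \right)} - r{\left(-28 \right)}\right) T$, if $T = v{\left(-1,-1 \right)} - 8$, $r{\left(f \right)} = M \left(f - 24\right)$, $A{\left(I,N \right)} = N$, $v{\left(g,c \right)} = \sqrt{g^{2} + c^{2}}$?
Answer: $-12784 + 1598 \sqrt{2} \approx -10524.0$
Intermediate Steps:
$M = 30$ ($M = 3 + 27 = 30$)
$v{\left(g,c \right)} = \sqrt{c^{2} + g^{2}}$
$r{\left(f \right)} = -720 + 30 f$ ($r{\left(f \right)} = 30 \left(f - 24\right) = 30 \left(-24 + f\right) = -720 + 30 f$)
$T = -8 + \sqrt{2}$ ($T = \sqrt{\left(-1\right)^{2} + \left(-1\right)^{2}} - 8 = \sqrt{1 + 1} - 8 = \sqrt{2} - 8 = -8 + \sqrt{2} \approx -6.5858$)
$\left(A{\left(4,38 \right)} - r{\left(-28 \right)}\right) T = \left(38 - \left(-720 + 30 \left(-28\right)\right)\right) \left(-8 + \sqrt{2}\right) = \left(38 - \left(-720 - 840\right)\right) \left(-8 + \sqrt{2}\right) = \left(38 - -1560\right) \left(-8 + \sqrt{2}\right) = \left(38 + 1560\right) \left(-8 + \sqrt{2}\right) = 1598 \left(-8 + \sqrt{2}\right) = -12784 + 1598 \sqrt{2}$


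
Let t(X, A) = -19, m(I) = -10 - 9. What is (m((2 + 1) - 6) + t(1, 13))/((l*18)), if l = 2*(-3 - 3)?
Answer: 19/108 ≈ 0.17593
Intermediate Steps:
m(I) = -19
l = -12 (l = 2*(-6) = -12)
(m((2 + 1) - 6) + t(1, 13))/((l*18)) = (-19 - 19)/((-12*18)) = -38/(-216) = -38*(-1/216) = 19/108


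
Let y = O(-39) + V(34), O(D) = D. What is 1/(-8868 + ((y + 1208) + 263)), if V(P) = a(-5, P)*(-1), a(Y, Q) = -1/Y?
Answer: -5/37181 ≈ -0.00013448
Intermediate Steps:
V(P) = -⅕ (V(P) = -1/(-5)*(-1) = -1*(-⅕)*(-1) = (⅕)*(-1) = -⅕)
y = -196/5 (y = -39 - ⅕ = -196/5 ≈ -39.200)
1/(-8868 + ((y + 1208) + 263)) = 1/(-8868 + ((-196/5 + 1208) + 263)) = 1/(-8868 + (5844/5 + 263)) = 1/(-8868 + 7159/5) = 1/(-37181/5) = -5/37181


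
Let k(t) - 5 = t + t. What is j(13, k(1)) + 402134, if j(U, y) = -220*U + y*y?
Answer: 399323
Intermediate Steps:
k(t) = 5 + 2*t (k(t) = 5 + (t + t) = 5 + 2*t)
j(U, y) = y² - 220*U (j(U, y) = -220*U + y² = y² - 220*U)
j(13, k(1)) + 402134 = ((5 + 2*1)² - 220*13) + 402134 = ((5 + 2)² - 2860) + 402134 = (7² - 2860) + 402134 = (49 - 2860) + 402134 = -2811 + 402134 = 399323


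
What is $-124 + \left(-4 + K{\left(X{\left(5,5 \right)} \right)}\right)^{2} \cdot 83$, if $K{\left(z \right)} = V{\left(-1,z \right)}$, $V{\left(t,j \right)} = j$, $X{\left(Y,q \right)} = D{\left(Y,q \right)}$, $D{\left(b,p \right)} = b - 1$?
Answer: $-124$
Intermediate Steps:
$D{\left(b,p \right)} = -1 + b$ ($D{\left(b,p \right)} = b - 1 = -1 + b$)
$X{\left(Y,q \right)} = -1 + Y$
$K{\left(z \right)} = z$
$-124 + \left(-4 + K{\left(X{\left(5,5 \right)} \right)}\right)^{2} \cdot 83 = -124 + \left(-4 + \left(-1 + 5\right)\right)^{2} \cdot 83 = -124 + \left(-4 + 4\right)^{2} \cdot 83 = -124 + 0^{2} \cdot 83 = -124 + 0 \cdot 83 = -124 + 0 = -124$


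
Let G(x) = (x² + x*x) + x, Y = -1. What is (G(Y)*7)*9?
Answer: 63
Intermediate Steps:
G(x) = x + 2*x² (G(x) = (x² + x²) + x = 2*x² + x = x + 2*x²)
(G(Y)*7)*9 = (-(1 + 2*(-1))*7)*9 = (-(1 - 2)*7)*9 = (-1*(-1)*7)*9 = (1*7)*9 = 7*9 = 63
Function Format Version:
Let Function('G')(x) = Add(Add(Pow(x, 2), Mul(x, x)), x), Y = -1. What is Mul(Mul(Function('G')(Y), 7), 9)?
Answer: 63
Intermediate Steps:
Function('G')(x) = Add(x, Mul(2, Pow(x, 2))) (Function('G')(x) = Add(Add(Pow(x, 2), Pow(x, 2)), x) = Add(Mul(2, Pow(x, 2)), x) = Add(x, Mul(2, Pow(x, 2))))
Mul(Mul(Function('G')(Y), 7), 9) = Mul(Mul(Mul(-1, Add(1, Mul(2, -1))), 7), 9) = Mul(Mul(Mul(-1, Add(1, -2)), 7), 9) = Mul(Mul(Mul(-1, -1), 7), 9) = Mul(Mul(1, 7), 9) = Mul(7, 9) = 63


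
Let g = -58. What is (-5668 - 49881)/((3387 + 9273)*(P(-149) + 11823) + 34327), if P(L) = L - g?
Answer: -55549/148561447 ≈ -0.00037391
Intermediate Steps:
P(L) = 58 + L (P(L) = L - 1*(-58) = L + 58 = 58 + L)
(-5668 - 49881)/((3387 + 9273)*(P(-149) + 11823) + 34327) = (-5668 - 49881)/((3387 + 9273)*((58 - 149) + 11823) + 34327) = -55549/(12660*(-91 + 11823) + 34327) = -55549/(12660*11732 + 34327) = -55549/(148527120 + 34327) = -55549/148561447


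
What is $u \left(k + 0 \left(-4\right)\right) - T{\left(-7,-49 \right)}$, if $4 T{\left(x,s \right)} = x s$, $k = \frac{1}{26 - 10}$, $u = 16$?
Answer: $- \frac{339}{4} \approx -84.75$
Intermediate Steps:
$k = \frac{1}{16} \approx 0.0625$
$T{\left(x,s \right)} = \frac{s x}{4}$ ($T{\left(x,s \right)} = \frac{x s}{4} = \frac{s x}{4}$)
$u \left(k + 0 \left(-4\right)\right) - T{\left(-7,-49 \right)} = 16 \left(\frac{1}{16} + 0 \left(-4\right)\right) - \frac{1}{4} \left(-49\right) \left(-7\right) = 16 \left(\frac{1}{16} + 0\right) - \frac{343}{4} = 16 \cdot \frac{1}{16} - \frac{343}{4} = 1 - \frac{343}{4} = - \frac{339}{4}$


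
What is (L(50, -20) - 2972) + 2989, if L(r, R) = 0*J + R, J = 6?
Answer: -3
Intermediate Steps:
L(r, R) = R (L(r, R) = 0*6 + R = 0 + R = R)
(L(50, -20) - 2972) + 2989 = (-20 - 2972) + 2989 = -2992 + 2989 = -3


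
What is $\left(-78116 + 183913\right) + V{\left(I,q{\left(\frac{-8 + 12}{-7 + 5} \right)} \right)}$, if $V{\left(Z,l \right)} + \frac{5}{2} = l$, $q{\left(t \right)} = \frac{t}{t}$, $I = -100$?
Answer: $\frac{211591}{2} \approx 1.058 \cdot 10^{5}$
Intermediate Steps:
$q{\left(t \right)} = 1$
$V{\left(Z,l \right)} = - \frac{5}{2} + l$
$\left(-78116 + 183913\right) + V{\left(I,q{\left(\frac{-8 + 12}{-7 + 5} \right)} \right)} = \left(-78116 + 183913\right) + \left(- \frac{5}{2} + 1\right) = 105797 - \frac{3}{2} = \frac{211591}{2}$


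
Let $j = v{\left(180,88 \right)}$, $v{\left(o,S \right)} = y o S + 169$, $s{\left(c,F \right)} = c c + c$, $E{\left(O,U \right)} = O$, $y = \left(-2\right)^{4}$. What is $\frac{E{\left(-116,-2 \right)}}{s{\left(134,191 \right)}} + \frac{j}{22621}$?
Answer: $\frac{2292581387}{204606945} \approx 11.205$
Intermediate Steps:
$y = 16$
$s{\left(c,F \right)} = c + c^{2}$ ($s{\left(c,F \right)} = c^{2} + c = c + c^{2}$)
$v{\left(o,S \right)} = 169 + 16 S o$ ($v{\left(o,S \right)} = 16 o S + 169 = 16 S o + 169 = 169 + 16 S o$)
$j = 253609$ ($j = 169 + 16 \cdot 88 \cdot 180 = 169 + 253440 = 253609$)
$\frac{E{\left(-116,-2 \right)}}{s{\left(134,191 \right)}} + \frac{j}{22621} = - \frac{116}{134 \left(1 + 134\right)} + \frac{253609}{22621} = - \frac{116}{134 \cdot 135} + 253609 \cdot \frac{1}{22621} = - \frac{116}{18090} + \frac{253609}{22621} = \left(-116\right) \frac{1}{18090} + \frac{253609}{22621} = - \frac{58}{9045} + \frac{253609}{22621} = \frac{2292581387}{204606945}$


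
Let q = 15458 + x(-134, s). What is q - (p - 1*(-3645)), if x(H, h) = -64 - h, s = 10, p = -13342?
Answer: 25081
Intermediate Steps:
q = 15384 (q = 15458 + (-64 - 1*10) = 15458 + (-64 - 10) = 15458 - 74 = 15384)
q - (p - 1*(-3645)) = 15384 - (-13342 - 1*(-3645)) = 15384 - (-13342 + 3645) = 15384 - 1*(-9697) = 15384 + 9697 = 25081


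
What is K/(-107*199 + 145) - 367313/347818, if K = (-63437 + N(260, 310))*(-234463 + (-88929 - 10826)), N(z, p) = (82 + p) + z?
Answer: -912322242942208/919456883 ≈ -9.9224e+5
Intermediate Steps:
N(z, p) = 82 + p + z
K = 20983877130 (K = (-63437 + (82 + 310 + 260))*(-234463 + (-88929 - 10826)) = (-63437 + 652)*(-234463 - 99755) = -62785*(-334218) = 20983877130)
K/(-107*199 + 145) - 367313/347818 = 20983877130/(-107*199 + 145) - 367313/347818 = 20983877130/(-21293 + 145) - 367313*1/347818 = 20983877130/(-21148) - 367313/347818 = 20983877130*(-1/21148) - 367313/347818 = -10491938565/10574 - 367313/347818 = -912322242942208/919456883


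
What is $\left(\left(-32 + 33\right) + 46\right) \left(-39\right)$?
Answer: $-1833$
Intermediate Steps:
$\left(\left(-32 + 33\right) + 46\right) \left(-39\right) = \left(1 + 46\right) \left(-39\right) = 47 \left(-39\right) = -1833$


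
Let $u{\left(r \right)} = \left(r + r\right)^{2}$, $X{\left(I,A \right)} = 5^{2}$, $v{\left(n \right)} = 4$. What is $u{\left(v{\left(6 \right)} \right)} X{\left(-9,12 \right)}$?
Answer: $1600$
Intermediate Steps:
$X{\left(I,A \right)} = 25$
$u{\left(r \right)} = 4 r^{2}$ ($u{\left(r \right)} = \left(2 r\right)^{2} = 4 r^{2}$)
$u{\left(v{\left(6 \right)} \right)} X{\left(-9,12 \right)} = 4 \cdot 4^{2} \cdot 25 = 4 \cdot 16 \cdot 25 = 64 \cdot 25 = 1600$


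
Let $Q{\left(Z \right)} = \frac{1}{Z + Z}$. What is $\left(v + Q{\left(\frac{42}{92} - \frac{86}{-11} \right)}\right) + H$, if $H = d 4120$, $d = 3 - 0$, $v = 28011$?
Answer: $\frac{169033630}{4187} \approx 40371.0$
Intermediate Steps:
$d = 3$ ($d = 3 + 0 = 3$)
$H = 12360$ ($H = 3 \cdot 4120 = 12360$)
$Q{\left(Z \right)} = \frac{1}{2 Z}$
$\left(v + Q{\left(\frac{42}{92} - \frac{86}{-11} \right)}\right) + H = \left(28011 + \frac{1}{2 \left(\frac{42}{92} - \frac{86}{-11}\right)}\right) + 12360 = \left(28011 + \frac{1}{2 \left(42 \cdot \frac{1}{92} - - \frac{86}{11}\right)}\right) + 12360 = \left(28011 + \frac{1}{2 \left(\frac{21}{46} + \frac{86}{11}\right)}\right) + 12360 = \left(28011 + \frac{1}{2 \cdot \frac{4187}{506}}\right) + 12360 = \left(28011 + \frac{1}{2} \cdot \frac{506}{4187}\right) + 12360 = \left(28011 + \frac{253}{4187}\right) + 12360 = \frac{117282310}{4187} + 12360 = \frac{169033630}{4187}$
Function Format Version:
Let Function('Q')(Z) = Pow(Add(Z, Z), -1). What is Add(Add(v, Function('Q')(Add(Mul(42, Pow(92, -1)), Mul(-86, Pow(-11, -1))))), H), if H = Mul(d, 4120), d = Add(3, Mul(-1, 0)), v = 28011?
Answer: Rational(169033630, 4187) ≈ 40371.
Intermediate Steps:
d = 3 (d = Add(3, 0) = 3)
H = 12360 (H = Mul(3, 4120) = 12360)
Function('Q')(Z) = Mul(Rational(1, 2), Pow(Z, -1)) (Function('Q')(Z) = Pow(Mul(2, Z), -1) = Mul(Rational(1, 2), Pow(Z, -1)))
Add(Add(v, Function('Q')(Add(Mul(42, Pow(92, -1)), Mul(-86, Pow(-11, -1))))), H) = Add(Add(28011, Mul(Rational(1, 2), Pow(Add(Mul(42, Pow(92, -1)), Mul(-86, Pow(-11, -1))), -1))), 12360) = Add(Add(28011, Mul(Rational(1, 2), Pow(Add(Mul(42, Rational(1, 92)), Mul(-86, Rational(-1, 11))), -1))), 12360) = Add(Add(28011, Mul(Rational(1, 2), Pow(Add(Rational(21, 46), Rational(86, 11)), -1))), 12360) = Add(Add(28011, Mul(Rational(1, 2), Pow(Rational(4187, 506), -1))), 12360) = Add(Add(28011, Mul(Rational(1, 2), Rational(506, 4187))), 12360) = Add(Add(28011, Rational(253, 4187)), 12360) = Add(Rational(117282310, 4187), 12360) = Rational(169033630, 4187)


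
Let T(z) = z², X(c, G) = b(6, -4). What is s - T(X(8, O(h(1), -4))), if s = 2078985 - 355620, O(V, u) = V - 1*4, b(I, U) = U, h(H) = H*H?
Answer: 1723349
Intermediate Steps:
h(H) = H²
O(V, u) = -4 + V (O(V, u) = V - 4 = -4 + V)
X(c, G) = -4
s = 1723365
s - T(X(8, O(h(1), -4))) = 1723365 - 1*(-4)² = 1723365 - 1*16 = 1723365 - 16 = 1723349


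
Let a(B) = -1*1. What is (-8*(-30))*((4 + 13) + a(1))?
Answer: 3840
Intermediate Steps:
a(B) = -1
(-8*(-30))*((4 + 13) + a(1)) = (-8*(-30))*((4 + 13) - 1) = 240*(17 - 1) = 240*16 = 3840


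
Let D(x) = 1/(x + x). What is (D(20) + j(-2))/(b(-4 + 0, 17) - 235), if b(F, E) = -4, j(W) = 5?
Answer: -201/9560 ≈ -0.021025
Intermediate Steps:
D(x) = 1/(2*x)
(D(20) + j(-2))/(b(-4 + 0, 17) - 235) = ((½)/20 + 5)/(-4 - 235) = ((½)*(1/20) + 5)/(-239) = (1/40 + 5)*(-1/239) = (201/40)*(-1/239) = -201/9560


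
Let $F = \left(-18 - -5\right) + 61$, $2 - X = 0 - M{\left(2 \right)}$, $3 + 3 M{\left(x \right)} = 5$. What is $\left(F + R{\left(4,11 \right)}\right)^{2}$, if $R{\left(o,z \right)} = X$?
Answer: $\frac{23104}{9} \approx 2567.1$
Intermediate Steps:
$M{\left(x \right)} = \frac{2}{3}$ ($M{\left(x \right)} = -1 + \frac{1}{3} \cdot 5 = -1 + \frac{5}{3} = \frac{2}{3}$)
$X = \frac{8}{3}$ ($X = 2 - \left(0 - \frac{2}{3}\right) = 2 - - \frac{2}{3} = 2 + \frac{2}{3} = \frac{8}{3} \approx 2.6667$)
$R{\left(o,z \right)} = \frac{8}{3}$
$F = 48$ ($F = \left(-18 + 5\right) + 61 = -13 + 61 = 48$)
$\left(F + R{\left(4,11 \right)}\right)^{2} = \left(48 + \frac{8}{3}\right)^{2} = \left(\frac{152}{3}\right)^{2} = \frac{23104}{9}$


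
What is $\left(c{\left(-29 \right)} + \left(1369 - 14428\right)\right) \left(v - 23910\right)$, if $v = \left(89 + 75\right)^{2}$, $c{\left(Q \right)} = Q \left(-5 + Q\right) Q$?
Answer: $-124375858$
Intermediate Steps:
$c{\left(Q \right)} = Q^{2} \left(-5 + Q\right)$
$v = 26896$ ($v = 164^{2} = 26896$)
$\left(c{\left(-29 \right)} + \left(1369 - 14428\right)\right) \left(v - 23910\right) = \left(\left(-29\right)^{2} \left(-5 - 29\right) + \left(1369 - 14428\right)\right) \left(26896 - 23910\right) = \left(841 \left(-34\right) - 13059\right) 2986 = \left(-28594 - 13059\right) 2986 = \left(-41653\right) 2986 = -124375858$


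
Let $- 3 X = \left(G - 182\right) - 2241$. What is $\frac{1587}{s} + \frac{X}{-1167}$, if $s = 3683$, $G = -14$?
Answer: $- \frac{3419384}{12894183} \approx -0.26519$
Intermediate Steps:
$X = \frac{2437}{3}$ ($X = - \frac{\left(-14 - 182\right) - 2241}{3} = - \frac{-196 - 2241}{3} = \left(- \frac{1}{3}\right) \left(-2437\right) = \frac{2437}{3} \approx 812.33$)
$\frac{1587}{s} + \frac{X}{-1167} = \frac{1587}{3683} + \frac{2437}{3 \left(-1167\right)} = 1587 \cdot \frac{1}{3683} + \frac{2437}{3} \left(- \frac{1}{1167}\right) = \frac{1587}{3683} - \frac{2437}{3501} = - \frac{3419384}{12894183}$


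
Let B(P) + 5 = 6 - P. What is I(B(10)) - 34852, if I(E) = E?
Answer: -34861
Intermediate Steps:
B(P) = 1 - P (B(P) = -5 + (6 - P) = 1 - P)
I(B(10)) - 34852 = (1 - 1*10) - 34852 = (1 - 10) - 34852 = -9 - 34852 = -34861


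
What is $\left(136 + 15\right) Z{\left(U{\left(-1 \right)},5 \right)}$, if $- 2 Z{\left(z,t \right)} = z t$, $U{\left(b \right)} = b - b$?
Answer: $0$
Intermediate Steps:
$U{\left(b \right)} = 0$
$Z{\left(z,t \right)} = - \frac{t z}{2}$ ($Z{\left(z,t \right)} = - \frac{z t}{2} = - \frac{t z}{2}$)
$\left(136 + 15\right) Z{\left(U{\left(-1 \right)},5 \right)} = \left(136 + 15\right) \left(\left(- \frac{1}{2}\right) 5 \cdot 0\right) = 151 \cdot 0 = 0$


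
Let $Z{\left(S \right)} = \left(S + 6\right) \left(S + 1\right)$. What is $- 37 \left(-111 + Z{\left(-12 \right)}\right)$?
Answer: $1665$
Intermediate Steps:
$Z{\left(S \right)} = \left(1 + S\right) \left(6 + S\right)$ ($Z{\left(S \right)} = \left(6 + S\right) \left(1 + S\right) = \left(1 + S\right) \left(6 + S\right)$)
$- 37 \left(-111 + Z{\left(-12 \right)}\right) = - 37 \left(-111 + \left(6 + \left(-12\right)^{2} + 7 \left(-12\right)\right)\right) = - 37 \left(-111 + \left(6 + 144 - 84\right)\right) = - 37 \left(-111 + 66\right) = \left(-37\right) \left(-45\right) = 1665$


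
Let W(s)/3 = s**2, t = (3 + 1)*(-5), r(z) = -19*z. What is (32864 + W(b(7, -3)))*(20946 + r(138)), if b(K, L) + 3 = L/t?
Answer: 60264644607/100 ≈ 6.0265e+8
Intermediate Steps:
t = -20 (t = 4*(-5) = -20)
b(K, L) = -3 - L/20 (b(K, L) = -3 + L/(-20) = -3 + L*(-1/20) = -3 - L/20)
W(s) = 3*s**2
(32864 + W(b(7, -3)))*(20946 + r(138)) = (32864 + 3*(-3 - 1/20*(-3))**2)*(20946 - 19*138) = (32864 + 3*(-3 + 3/20)**2)*(20946 - 2622) = (32864 + 3*(-57/20)**2)*18324 = (32864 + 3*(3249/400))*18324 = (32864 + 9747/400)*18324 = (13155347/400)*18324 = 60264644607/100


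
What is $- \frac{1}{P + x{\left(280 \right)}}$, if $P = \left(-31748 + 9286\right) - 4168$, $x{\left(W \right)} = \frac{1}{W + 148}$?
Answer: $\frac{428}{11397639} \approx 3.7552 \cdot 10^{-5}$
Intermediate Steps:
$x{\left(W \right)} = \frac{1}{148 + W}$
$P = -26630$ ($P = -22462 - 4168 = -26630$)
$- \frac{1}{P + x{\left(280 \right)}} = - \frac{1}{-26630 + \frac{1}{148 + 280}} = - \frac{1}{-26630 + \frac{1}{428}} = - \frac{1}{- \frac{11397639}{428}} = \left(-1\right) \left(- \frac{428}{11397639}\right) = \frac{428}{11397639}$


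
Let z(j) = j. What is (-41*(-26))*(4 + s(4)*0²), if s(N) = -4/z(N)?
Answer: 4264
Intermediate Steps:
s(N) = -4/N
(-41*(-26))*(4 + s(4)*0²) = (-41*(-26))*(4 - 4/4*0²) = 1066*(4 - 4*¼*0) = 1066*(4 - 1*0) = 1066*(4 + 0) = 1066*4 = 4264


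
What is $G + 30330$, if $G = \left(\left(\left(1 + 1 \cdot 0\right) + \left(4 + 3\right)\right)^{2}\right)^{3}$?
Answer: $292474$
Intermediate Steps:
$G = 262144$ ($G = \left(\left(\left(1 + 0\right) + 7\right)^{2}\right)^{3} = \left(\left(1 + 7\right)^{2}\right)^{3} = \left(8^{2}\right)^{3} = 64^{3} = 262144$)
$G + 30330 = 262144 + 30330 = 292474$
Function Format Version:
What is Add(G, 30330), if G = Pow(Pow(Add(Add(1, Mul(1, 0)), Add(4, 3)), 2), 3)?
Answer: 292474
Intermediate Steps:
G = 262144 (G = Pow(Pow(Add(Add(1, 0), 7), 2), 3) = Pow(Pow(Add(1, 7), 2), 3) = Pow(Pow(8, 2), 3) = Pow(64, 3) = 262144)
Add(G, 30330) = Add(262144, 30330) = 292474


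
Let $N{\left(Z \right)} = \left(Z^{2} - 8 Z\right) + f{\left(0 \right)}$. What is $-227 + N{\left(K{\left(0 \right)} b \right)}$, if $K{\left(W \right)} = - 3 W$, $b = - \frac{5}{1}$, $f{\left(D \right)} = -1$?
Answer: $-228$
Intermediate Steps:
$b = -5$ ($b = \left(-5\right) 1 = -5$)
$N{\left(Z \right)} = -1 + Z^{2} - 8 Z$ ($N{\left(Z \right)} = \left(Z^{2} - 8 Z\right) - 1 = -1 + Z^{2} - 8 Z$)
$-227 + N{\left(K{\left(0 \right)} b \right)} = -227 - \left(1 + 0 + 8 \left(\left(-3\right) 0\right) \left(-5\right)\right) = -227 - \left(1 + 0 + 8 \cdot 0 \left(-5\right)\right) = -227 - \left(1 - 0^{2}\right) = -227 + \left(-1 + 0 + 0\right) = -227 - 1 = -228$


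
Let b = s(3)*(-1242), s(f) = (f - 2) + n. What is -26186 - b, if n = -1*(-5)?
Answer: -18734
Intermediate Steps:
n = 5
s(f) = 3 + f (s(f) = (f - 2) + 5 = (-2 + f) + 5 = 3 + f)
b = -7452 (b = (3 + 3)*(-1242) = 6*(-1242) = -7452)
-26186 - b = -26186 - 1*(-7452) = -26186 + 7452 = -18734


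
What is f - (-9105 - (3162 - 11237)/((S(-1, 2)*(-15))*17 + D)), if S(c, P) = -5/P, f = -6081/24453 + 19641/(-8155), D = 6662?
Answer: 679383539392777/74647387815 ≈ 9101.2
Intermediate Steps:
f = -176623976/66471405 (f = -6081*1/24453 + 19641*(-1/8155) = -2027/8151 - 19641/8155 = -176623976/66471405 ≈ -2.6571)
f - (-9105 - (3162 - 11237)/((S(-1, 2)*(-15))*17 + D)) = -176623976/66471405 - (-9105 - (3162 - 11237)/((-5/2*(-15))*17 + 6662)) = -176623976/66471405 - (-9105 - (-8075)/((-5*1/2*(-15))*17 + 6662)) = -176623976/66471405 - (-9105 - (-8075)/(-5/2*(-15)*17 + 6662)) = -176623976/66471405 - (-9105 - (-8075)/((75/2)*17 + 6662)) = -176623976/66471405 - (-9105 - (-8075)/(1275/2 + 6662)) = -176623976/66471405 - (-9105 - (-8075)/14599/2) = -176623976/66471405 - (-9105 - (-8075)*2/14599) = -176623976/66471405 - (-9105 - 1*(-16150/14599)) = -176623976/66471405 - (-9105 + 16150/14599) = -176623976/66471405 - 1*(-132907745/14599) = -176623976/66471405 + 132907745/14599 = 679383539392777/74647387815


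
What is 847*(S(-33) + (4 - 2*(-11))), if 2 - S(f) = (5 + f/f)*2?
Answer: 13552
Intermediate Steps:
S(f) = -10 (S(f) = 2 - (5 + f/f)*2 = 2 - (5 + 1)*2 = 2 - 6*2 = 2 - 1*12 = 2 - 12 = -10)
847*(S(-33) + (4 - 2*(-11))) = 847*(-10 + (4 - 2*(-11))) = 847*(-10 + (4 + 22)) = 847*(-10 + 26) = 847*16 = 13552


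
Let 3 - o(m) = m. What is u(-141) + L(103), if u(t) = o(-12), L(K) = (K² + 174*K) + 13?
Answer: 28559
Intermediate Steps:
o(m) = 3 - m
L(K) = 13 + K² + 174*K
u(t) = 15 (u(t) = 3 - 1*(-12) = 3 + 12 = 15)
u(-141) + L(103) = 15 + (13 + 103² + 174*103) = 15 + (13 + 10609 + 17922) = 15 + 28544 = 28559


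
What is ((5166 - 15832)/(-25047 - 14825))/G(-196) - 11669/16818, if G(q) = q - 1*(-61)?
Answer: -5249195039/7543882080 ≈ -0.69582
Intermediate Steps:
G(q) = 61 + q (G(q) = q + 61 = 61 + q)
((5166 - 15832)/(-25047 - 14825))/G(-196) - 11669/16818 = ((5166 - 15832)/(-25047 - 14825))/(61 - 196) - 11669/16818 = -10666/(-39872)/(-135) - 11669*1/16818 = -10666*(-1/39872)*(-1/135) - 11669/16818 = (5333/19936)*(-1/135) - 11669/16818 = -5333/2691360 - 11669/16818 = -5249195039/7543882080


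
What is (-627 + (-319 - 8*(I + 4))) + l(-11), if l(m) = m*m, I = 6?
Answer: -905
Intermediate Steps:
l(m) = m**2
(-627 + (-319 - 8*(I + 4))) + l(-11) = (-627 + (-319 - 8*(6 + 4))) + (-11)**2 = (-627 + (-319 - 8*10)) + 121 = (-627 + (-319 - 80)) + 121 = (-627 - 399) + 121 = -1026 + 121 = -905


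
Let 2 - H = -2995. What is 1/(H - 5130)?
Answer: -1/2133 ≈ -0.00046882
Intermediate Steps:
H = 2997 (H = 2 - 1*(-2995) = 2 + 2995 = 2997)
1/(H - 5130) = 1/(2997 - 5130) = 1/(-2133) = -1/2133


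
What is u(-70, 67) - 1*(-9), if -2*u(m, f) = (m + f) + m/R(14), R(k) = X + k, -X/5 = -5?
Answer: 889/78 ≈ 11.397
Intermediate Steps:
X = 25 (X = -5*(-5) = 25)
R(k) = 25 + k
u(m, f) = -20*m/39 - f/2 (u(m, f) = -((m + f) + m/(25 + 14))/2 = -((f + m) + m/39)/2 = -(f + 40*m/39)/2 = -20*m/39 - f/2)
u(-70, 67) - 1*(-9) = (-20/39*(-70) - 1/2*67) - 1*(-9) = (1400/39 - 67/2) + 9 = 187/78 + 9 = 889/78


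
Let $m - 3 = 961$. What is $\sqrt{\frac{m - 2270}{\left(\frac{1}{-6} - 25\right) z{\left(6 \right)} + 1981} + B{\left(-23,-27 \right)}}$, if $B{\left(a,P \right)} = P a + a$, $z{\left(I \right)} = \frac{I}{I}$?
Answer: $\frac{\sqrt{82258759090}}{11735} \approx 24.44$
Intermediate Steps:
$m = 964$ ($m = 3 + 961 = 964$)
$z{\left(I \right)} = 1$
$B{\left(a,P \right)} = a + P a$
$\sqrt{\frac{m - 2270}{\left(\frac{1}{-6} - 25\right) z{\left(6 \right)} + 1981} + B{\left(-23,-27 \right)}} = \sqrt{\frac{964 - 2270}{\left(\frac{1}{-6} - 25\right) 1 + 1981} - 23 \left(1 - 27\right)} = \sqrt{- \frac{1306}{\left(- \frac{1}{6} - 25\right) 1 + 1981} - -598} = \sqrt{- \frac{1306}{\left(- \frac{151}{6}\right) 1 + 1981} + 598} = \sqrt{- \frac{1306}{- \frac{151}{6} + 1981} + 598} = \sqrt{- \frac{1306}{\frac{11735}{6}} + 598} = \sqrt{\left(-1306\right) \frac{6}{11735} + 598} = \sqrt{- \frac{7836}{11735} + 598} = \sqrt{\frac{7009694}{11735}} = \frac{\sqrt{82258759090}}{11735}$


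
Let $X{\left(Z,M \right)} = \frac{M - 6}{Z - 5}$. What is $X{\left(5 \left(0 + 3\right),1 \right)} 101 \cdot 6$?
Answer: $-303$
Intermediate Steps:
$X{\left(Z,M \right)} = \frac{-6 + M}{-5 + Z}$
$X{\left(5 \left(0 + 3\right),1 \right)} 101 \cdot 6 = \frac{-6 + 1}{-5 + 5 \left(0 + 3\right)} 101 \cdot 6 = \frac{1}{-5 + 5 \cdot 3} \left(-5\right) 101 \cdot 6 = \frac{1}{-5 + 15} \left(-5\right) 101 \cdot 6 = \frac{1}{10} \left(-5\right) 101 \cdot 6 = \left(- \frac{1}{2}\right) 101 \cdot 6 = \left(- \frac{101}{2}\right) 6 = -303$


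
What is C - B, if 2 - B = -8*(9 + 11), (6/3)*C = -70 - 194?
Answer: -294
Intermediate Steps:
C = -132 (C = (-70 - 194)/2 = (½)*(-264) = -132)
B = 162 (B = 2 - (-8)*(9 + 11) = 2 - (-8)*20 = 2 - 1*(-160) = 2 + 160 = 162)
C - B = -132 - 1*162 = -132 - 162 = -294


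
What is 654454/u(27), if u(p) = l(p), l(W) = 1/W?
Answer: 17670258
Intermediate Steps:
u(p) = 1/p
654454/u(27) = 654454/(1/27) = 654454*27 = 17670258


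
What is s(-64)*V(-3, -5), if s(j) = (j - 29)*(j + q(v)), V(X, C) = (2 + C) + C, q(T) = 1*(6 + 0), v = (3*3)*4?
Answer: -43152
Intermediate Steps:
v = 36 (v = 9*4 = 36)
q(T) = 6 (q(T) = 1*6 = 6)
V(X, C) = 2 + 2*C
s(j) = (-29 + j)*(6 + j) (s(j) = (j - 29)*(j + 6) = (-29 + j)*(6 + j))
s(-64)*V(-3, -5) = (-174 + (-64)**2 - 23*(-64))*(2 + 2*(-5)) = (-174 + 4096 + 1472)*(2 - 10) = 5394*(-8) = -43152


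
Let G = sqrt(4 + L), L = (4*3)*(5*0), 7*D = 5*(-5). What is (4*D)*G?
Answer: -200/7 ≈ -28.571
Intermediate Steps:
D = -25/7 (D = (5*(-5))/7 = (1/7)*(-25) = -25/7 ≈ -3.5714)
L = 0 (L = 12*0 = 0)
G = 2 (G = sqrt(4 + 0) = sqrt(4) = 2)
(4*D)*G = (4*(-25/7))*2 = -100/7*2 = -200/7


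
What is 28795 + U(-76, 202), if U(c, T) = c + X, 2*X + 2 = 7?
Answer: 57443/2 ≈ 28722.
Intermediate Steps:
X = 5/2 (X = -1 + (1/2)*7 = -1 + 7/2 = 5/2 ≈ 2.5000)
U(c, T) = 5/2 + c (U(c, T) = c + 5/2 = 5/2 + c)
28795 + U(-76, 202) = 28795 + (5/2 - 76) = 28795 - 147/2 = 57443/2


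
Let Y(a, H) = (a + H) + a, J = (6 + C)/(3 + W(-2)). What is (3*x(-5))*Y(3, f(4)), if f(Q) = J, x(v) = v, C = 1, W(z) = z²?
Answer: -105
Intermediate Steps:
J = 1 (J = (6 + 1)/(3 + (-2)²) = 7/(3 + 4) = 7/7 = 7*(⅐) = 1)
f(Q) = 1
Y(a, H) = H + 2*a (Y(a, H) = (H + a) + a = H + 2*a)
(3*x(-5))*Y(3, f(4)) = (3*(-5))*(1 + 2*3) = -15*(1 + 6) = -15*7 = -105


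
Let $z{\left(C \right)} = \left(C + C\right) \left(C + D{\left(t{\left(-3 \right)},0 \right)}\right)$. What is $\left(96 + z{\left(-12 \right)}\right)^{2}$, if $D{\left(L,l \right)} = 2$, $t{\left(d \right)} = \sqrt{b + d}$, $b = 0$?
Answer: $112896$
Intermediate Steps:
$t{\left(d \right)} = \sqrt{d}$ ($t{\left(d \right)} = \sqrt{0 + d} = \sqrt{d}$)
$z{\left(C \right)} = 2 C \left(2 + C\right)$ ($z{\left(C \right)} = \left(C + C\right) \left(C + 2\right) = 2 C \left(2 + C\right)$)
$\left(96 + z{\left(-12 \right)}\right)^{2} = \left(96 + 2 \left(-12\right) \left(2 - 12\right)\right)^{2} = \left(96 + 2 \left(-12\right) \left(-10\right)\right)^{2} = \left(96 + 240\right)^{2} = 336^{2} = 112896$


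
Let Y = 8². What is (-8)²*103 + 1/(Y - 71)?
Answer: 46143/7 ≈ 6591.9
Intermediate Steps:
Y = 64
(-8)²*103 + 1/(Y - 71) = (-8)²*103 + 1/(64 - 71) = 64*103 + 1/(-7) = 6592 - ⅐ = 46143/7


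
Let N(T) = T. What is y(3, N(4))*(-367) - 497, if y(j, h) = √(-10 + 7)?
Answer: -497 - 367*I*√3 ≈ -497.0 - 635.66*I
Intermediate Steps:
y(j, h) = I*√3 (y(j, h) = √(-3) = I*√3)
y(3, N(4))*(-367) - 497 = (I*√3)*(-367) - 497 = -367*I*√3 - 497 = -497 - 367*I*√3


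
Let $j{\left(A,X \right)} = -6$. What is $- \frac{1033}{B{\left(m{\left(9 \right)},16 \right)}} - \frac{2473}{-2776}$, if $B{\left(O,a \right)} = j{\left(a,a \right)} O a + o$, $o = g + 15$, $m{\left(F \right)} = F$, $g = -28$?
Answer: $\frac{5036429}{2434552} \approx 2.0687$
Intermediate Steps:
$o = -13$ ($o = -28 + 15 = -13$)
$B{\left(O,a \right)} = -13 - 6 O a$ ($B{\left(O,a \right)} = - 6 O a - 13 = -13 - 6 O a$)
$- \frac{1033}{B{\left(m{\left(9 \right)},16 \right)}} - \frac{2473}{-2776} = - \frac{1033}{-13 - 54 \cdot 16} - \frac{2473}{-2776} = - \frac{1033}{-13 - 864} - - \frac{2473}{2776} = - \frac{1033}{-877} + \frac{2473}{2776} = \left(-1033\right) \left(- \frac{1}{877}\right) + \frac{2473}{2776} = \frac{1033}{877} + \frac{2473}{2776} = \frac{5036429}{2434552}$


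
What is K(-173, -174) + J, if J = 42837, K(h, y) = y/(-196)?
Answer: 4198113/98 ≈ 42838.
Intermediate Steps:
K(h, y) = -y/196 (K(h, y) = y*(-1/196) = -y/196)
K(-173, -174) + J = -1/196*(-174) + 42837 = 87/98 + 42837 = 4198113/98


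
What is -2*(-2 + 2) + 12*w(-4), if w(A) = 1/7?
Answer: 12/7 ≈ 1.7143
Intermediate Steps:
w(A) = 1/7
-2*(-2 + 2) + 12*w(-4) = -2*(-2 + 2) + 12*(1/7) = -2*0 + 12/7 = 0 + 12/7 = 12/7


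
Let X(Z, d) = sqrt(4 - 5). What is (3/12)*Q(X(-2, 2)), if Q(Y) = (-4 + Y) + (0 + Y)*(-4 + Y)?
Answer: -5/4 - 3*I/4 ≈ -1.25 - 0.75*I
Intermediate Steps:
X(Z, d) = I (X(Z, d) = sqrt(-1) = I)
Q(Y) = -4 + Y + Y*(-4 + Y) (Q(Y) = (-4 + Y) + Y*(-4 + Y) = -4 + Y + Y*(-4 + Y))
(3/12)*Q(X(-2, 2)) = (3/12)*(-4 + I**2 - 3*I) = (3*(1/12))*(-4 - 1 - 3*I) = (-5 - 3*I)/4 = -5/4 - 3*I/4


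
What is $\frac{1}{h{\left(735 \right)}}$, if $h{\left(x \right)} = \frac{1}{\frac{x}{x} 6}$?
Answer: $6$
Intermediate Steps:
$h{\left(x \right)} = \frac{1}{6}$ ($h{\left(x \right)} = \frac{1}{1 \cdot 6} = \frac{1}{6}$)
$\frac{1}{h{\left(735 \right)}} = \frac{1}{\frac{1}{6}} = 6$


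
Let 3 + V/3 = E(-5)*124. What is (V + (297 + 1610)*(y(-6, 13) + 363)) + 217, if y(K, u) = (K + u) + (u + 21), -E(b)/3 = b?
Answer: 776216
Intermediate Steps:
E(b) = -3*b
V = 5571 (V = -9 + 3*(-3*(-5)*124) = -9 + 3*(15*124) = -9 + 3*1860 = -9 + 5580 = 5571)
y(K, u) = 21 + K + 2*u (y(K, u) = (K + u) + (21 + u) = 21 + K + 2*u)
(V + (297 + 1610)*(y(-6, 13) + 363)) + 217 = (5571 + (297 + 1610)*((21 - 6 + 2*13) + 363)) + 217 = (5571 + 1907*((21 - 6 + 26) + 363)) + 217 = (5571 + 1907*(41 + 363)) + 217 = (5571 + 1907*404) + 217 = (5571 + 770428) + 217 = 775999 + 217 = 776216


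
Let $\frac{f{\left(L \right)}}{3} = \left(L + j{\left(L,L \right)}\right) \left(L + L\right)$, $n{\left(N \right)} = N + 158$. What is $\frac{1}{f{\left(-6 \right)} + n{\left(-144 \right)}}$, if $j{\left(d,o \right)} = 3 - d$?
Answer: $- \frac{1}{94} \approx -0.010638$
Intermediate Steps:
$n{\left(N \right)} = 158 + N$
$f{\left(L \right)} = 18 L$ ($f{\left(L \right)} = 3 \left(L - \left(-3 + L\right)\right) \left(L + L\right) = 3 \cdot 3 \cdot 2 L = 3 \cdot 6 L = 18 L$)
$\frac{1}{f{\left(-6 \right)} + n{\left(-144 \right)}} = \frac{1}{18 \left(-6\right) + \left(158 - 144\right)} = \frac{1}{-108 + 14} = \frac{1}{-94} = - \frac{1}{94}$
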